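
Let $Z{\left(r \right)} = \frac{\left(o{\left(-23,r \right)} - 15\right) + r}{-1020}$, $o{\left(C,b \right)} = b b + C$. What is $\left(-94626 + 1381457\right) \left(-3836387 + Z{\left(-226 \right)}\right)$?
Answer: $- \frac{1258895685111428}{255} \approx -4.9368 \cdot 10^{12}$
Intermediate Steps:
$o{\left(C,b \right)} = C + b^{2}$ ($o{\left(C,b \right)} = b^{2} + C = C + b^{2}$)
$Z{\left(r \right)} = \frac{19}{510} - \frac{r}{1020} - \frac{r^{2}}{1020}$ ($Z{\left(r \right)} = \frac{\left(\left(-23 + r^{2}\right) - 15\right) + r}{-1020} = \left(\left(-38 + r^{2}\right) + r\right) \left(- \frac{1}{1020}\right) = \left(-38 + r + r^{2}\right) \left(- \frac{1}{1020}\right) = \frac{19}{510} - \frac{r}{1020} - \frac{r^{2}}{1020}$)
$\left(-94626 + 1381457\right) \left(-3836387 + Z{\left(-226 \right)}\right) = \left(-94626 + 1381457\right) \left(-3836387 - \left(- \frac{22}{85} + \frac{12769}{255}\right)\right) = 1286831 \left(-3836387 + \left(\frac{19}{510} + \frac{113}{510} - \frac{12769}{255}\right)\right) = 1286831 \left(-3836387 - \frac{12703}{255}\right) = 1286831 \left(- \frac{978291388}{255}\right) = - \frac{1258895685111428}{255}$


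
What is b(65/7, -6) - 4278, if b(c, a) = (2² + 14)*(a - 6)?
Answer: -4494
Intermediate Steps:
b(c, a) = -108 + 18*a (b(c, a) = (4 + 14)*(-6 + a) = 18*(-6 + a) = -108 + 18*a)
b(65/7, -6) - 4278 = (-108 + 18*(-6)) - 4278 = (-108 - 108) - 4278 = -216 - 4278 = -4494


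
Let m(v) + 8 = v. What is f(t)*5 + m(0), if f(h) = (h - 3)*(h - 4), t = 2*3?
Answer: 22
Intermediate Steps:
t = 6
m(v) = -8 + v
f(h) = (-4 + h)*(-3 + h) (f(h) = (-3 + h)*(-4 + h) = (-4 + h)*(-3 + h))
f(t)*5 + m(0) = (12 + 6**2 - 7*6)*5 + (-8 + 0) = (12 + 36 - 42)*5 - 8 = 6*5 - 8 = 30 - 8 = 22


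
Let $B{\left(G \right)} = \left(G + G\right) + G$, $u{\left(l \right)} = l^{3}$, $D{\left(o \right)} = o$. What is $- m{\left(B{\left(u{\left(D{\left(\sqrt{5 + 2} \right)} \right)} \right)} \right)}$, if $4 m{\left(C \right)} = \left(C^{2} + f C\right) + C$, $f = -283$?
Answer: $- \frac{3087}{4} + \frac{2961 \sqrt{7}}{2} \approx 3145.3$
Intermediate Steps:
$B{\left(G \right)} = 3 G$ ($B{\left(G \right)} = 2 G + G = 3 G$)
$m{\left(C \right)} = - \frac{141 C}{2} + \frac{C^{2}}{4}$ ($m{\left(C \right)} = \frac{\left(C^{2} - 283 C\right) + C}{4} = \frac{C^{2} - 282 C}{4} = - \frac{141 C}{2} + \frac{C^{2}}{4}$)
$- m{\left(B{\left(u{\left(D{\left(\sqrt{5 + 2} \right)} \right)} \right)} \right)} = - \frac{3 \left(\sqrt{5 + 2}\right)^{3} \left(-282 + 3 \left(\sqrt{5 + 2}\right)^{3}\right)}{4} = - \frac{3 \left(\sqrt{7}\right)^{3} \left(-282 + 3 \left(\sqrt{7}\right)^{3}\right)}{4} = - \frac{3 \cdot 7 \sqrt{7} \left(-282 + 3 \cdot 7 \sqrt{7}\right)}{4} = - \frac{21 \sqrt{7} \left(-282 + 21 \sqrt{7}\right)}{4}$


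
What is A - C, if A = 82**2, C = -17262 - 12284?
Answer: 36270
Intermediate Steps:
C = -29546
A = 6724
A - C = 6724 - 1*(-29546) = 6724 + 29546 = 36270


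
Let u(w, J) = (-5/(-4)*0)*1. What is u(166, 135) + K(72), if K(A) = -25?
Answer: -25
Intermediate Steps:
u(w, J) = 0 (u(w, J) = (-5*(-1/4)*0)*1 = ((5/4)*0)*1 = 0*1 = 0)
u(166, 135) + K(72) = 0 - 25 = -25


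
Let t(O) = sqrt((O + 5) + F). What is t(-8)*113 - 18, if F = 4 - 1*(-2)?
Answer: -18 + 113*sqrt(3) ≈ 177.72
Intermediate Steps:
F = 6 (F = 4 + 2 = 6)
t(O) = sqrt(11 + O) (t(O) = sqrt((O + 5) + 6) = sqrt((5 + O) + 6) = sqrt(11 + O))
t(-8)*113 - 18 = sqrt(11 - 8)*113 - 18 = sqrt(3)*113 - 18 = 113*sqrt(3) - 18 = -18 + 113*sqrt(3)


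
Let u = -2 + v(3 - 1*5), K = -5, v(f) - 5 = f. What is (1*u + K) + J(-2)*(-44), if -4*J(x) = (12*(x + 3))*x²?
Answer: 524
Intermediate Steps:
v(f) = 5 + f
J(x) = -x²*(36 + 12*x)/4 (J(x) = -12*(x + 3)*x²/4 = -12*(3 + x)*x²/4 = -(36 + 12*x)*x²/4 = -x²*(36 + 12*x)/4)
u = 1 (u = -2 + (5 + (3 - 1*5)) = -2 + (5 + (3 - 5)) = -2 + (5 - 2) = -2 + 3 = 1)
(1*u + K) + J(-2)*(-44) = (1*1 - 5) + (3*(-2)²*(-3 - 1*(-2)))*(-44) = (1 - 5) + (3*4*(-3 + 2))*(-44) = -4 + (3*4*(-1))*(-44) = -4 - 12*(-44) = -4 + 528 = 524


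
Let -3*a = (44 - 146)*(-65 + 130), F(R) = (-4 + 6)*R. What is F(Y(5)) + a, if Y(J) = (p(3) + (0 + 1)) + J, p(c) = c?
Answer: 2228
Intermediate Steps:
Y(J) = 4 + J (Y(J) = (3 + (0 + 1)) + J = (3 + 1) + J = 4 + J)
F(R) = 2*R
a = 2210 (a = -(44 - 146)*(-65 + 130)/3 = -(-34)*65 = -1/3*(-6630) = 2210)
F(Y(5)) + a = 2*(4 + 5) + 2210 = 2*9 + 2210 = 18 + 2210 = 2228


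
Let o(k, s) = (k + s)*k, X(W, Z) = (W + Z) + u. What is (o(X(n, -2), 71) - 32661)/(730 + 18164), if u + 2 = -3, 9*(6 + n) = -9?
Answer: -11153/6298 ≈ -1.7709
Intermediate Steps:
n = -7 (n = -6 + (⅑)*(-9) = -6 - 1 = -7)
u = -5 (u = -2 - 3 = -5)
X(W, Z) = -5 + W + Z (X(W, Z) = (W + Z) - 5 = -5 + W + Z)
o(k, s) = k*(k + s)
(o(X(n, -2), 71) - 32661)/(730 + 18164) = ((-5 - 7 - 2)*((-5 - 7 - 2) + 71) - 32661)/(730 + 18164) = (-14*(-14 + 71) - 32661)/18894 = (-14*57 - 32661)*(1/18894) = (-798 - 32661)*(1/18894) = -33459*1/18894 = -11153/6298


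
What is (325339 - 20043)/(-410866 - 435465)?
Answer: -305296/846331 ≈ -0.36073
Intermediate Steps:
(325339 - 20043)/(-410866 - 435465) = 305296/(-846331) = 305296*(-1/846331) = -305296/846331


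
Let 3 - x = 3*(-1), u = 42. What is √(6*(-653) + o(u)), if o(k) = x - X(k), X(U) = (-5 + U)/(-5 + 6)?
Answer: I*√3949 ≈ 62.841*I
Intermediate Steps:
X(U) = -5 + U (X(U) = (-5 + U)/1 = (-5 + U)*1 = -5 + U)
x = 6 (x = 3 - 3*(-1) = 3 - 1*(-3) = 3 + 3 = 6)
o(k) = 11 - k (o(k) = 6 - (-5 + k) = 6 + (5 - k) = 11 - k)
√(6*(-653) + o(u)) = √(6*(-653) + (11 - 1*42)) = √(-3918 + (11 - 42)) = √(-3918 - 31) = √(-3949) = I*√3949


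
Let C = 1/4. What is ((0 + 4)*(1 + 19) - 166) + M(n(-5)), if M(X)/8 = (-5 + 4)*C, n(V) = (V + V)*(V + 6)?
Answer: -88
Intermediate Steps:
C = 1/4 ≈ 0.25000
n(V) = 2*V*(6 + V) (n(V) = (2*V)*(6 + V) = 2*V*(6 + V))
M(X) = -2 (M(X) = 8*((-5 + 4)*(1/4)) = 8*(-1*1/4) = 8*(-1/4) = -2)
((0 + 4)*(1 + 19) - 166) + M(n(-5)) = ((0 + 4)*(1 + 19) - 166) - 2 = (4*20 - 166) - 2 = (80 - 166) - 2 = -86 - 2 = -88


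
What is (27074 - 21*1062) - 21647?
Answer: -16875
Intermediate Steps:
(27074 - 21*1062) - 21647 = (27074 - 22302) - 21647 = 4772 - 21647 = -16875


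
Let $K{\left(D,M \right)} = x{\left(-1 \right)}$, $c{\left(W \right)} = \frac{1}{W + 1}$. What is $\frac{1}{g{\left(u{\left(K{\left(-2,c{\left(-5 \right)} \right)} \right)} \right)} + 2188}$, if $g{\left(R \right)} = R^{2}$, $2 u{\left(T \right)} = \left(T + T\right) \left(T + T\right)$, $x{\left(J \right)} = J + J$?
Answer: $\frac{1}{2252} \approx 0.00044405$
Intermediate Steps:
$x{\left(J \right)} = 2 J$
$c{\left(W \right)} = \frac{1}{1 + W}$
$K{\left(D,M \right)} = -2$ ($K{\left(D,M \right)} = 2 \left(-1\right) = -2$)
$u{\left(T \right)} = 2 T^{2}$ ($u{\left(T \right)} = \frac{\left(T + T\right) \left(T + T\right)}{2} = \frac{2 T 2 T}{2} = \frac{4 T^{2}}{2} = 2 T^{2}$)
$\frac{1}{g{\left(u{\left(K{\left(-2,c{\left(-5 \right)} \right)} \right)} \right)} + 2188} = \frac{1}{\left(2 \left(-2\right)^{2}\right)^{2} + 2188} = \frac{1}{\left(2 \cdot 4\right)^{2} + 2188} = \frac{1}{8^{2} + 2188} = \frac{1}{64 + 2188} = \frac{1}{2252}$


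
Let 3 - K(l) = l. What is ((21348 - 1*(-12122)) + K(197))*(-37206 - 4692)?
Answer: -1394197848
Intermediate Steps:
K(l) = 3 - l
((21348 - 1*(-12122)) + K(197))*(-37206 - 4692) = ((21348 - 1*(-12122)) + (3 - 1*197))*(-37206 - 4692) = ((21348 + 12122) + (3 - 197))*(-41898) = (33470 - 194)*(-41898) = 33276*(-41898) = -1394197848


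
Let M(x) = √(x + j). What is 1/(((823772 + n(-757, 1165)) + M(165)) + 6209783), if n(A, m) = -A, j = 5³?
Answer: 3517156/24740772656527 - √290/49481545313054 ≈ 1.4216e-7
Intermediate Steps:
j = 125
M(x) = √(125 + x) (M(x) = √(x + 125) = √(125 + x))
1/(((823772 + n(-757, 1165)) + M(165)) + 6209783) = 1/(((823772 - 1*(-757)) + √(125 + 165)) + 6209783) = 1/(((823772 + 757) + √290) + 6209783) = 1/((824529 + √290) + 6209783) = 1/(7034312 + √290)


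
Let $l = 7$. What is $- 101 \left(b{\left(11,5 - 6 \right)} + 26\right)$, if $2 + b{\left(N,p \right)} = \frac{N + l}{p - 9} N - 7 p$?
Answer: $- \frac{5656}{5} \approx -1131.2$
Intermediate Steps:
$b{\left(N,p \right)} = -2 - 7 p + \frac{N \left(7 + N\right)}{-9 + p}$ ($b{\left(N,p \right)} = -2 + \left(\frac{N + 7}{p - 9} N - 7 p\right) = -2 + \left(\frac{7 + N}{-9 + p} N - 7 p\right) = -2 + \left(\frac{N \left(7 + N\right)}{-9 + p} - 7 p\right) = -2 + \left(- 7 p + \frac{N \left(7 + N\right)}{-9 + p}\right) = -2 - 7 p + \frac{N \left(7 + N\right)}{-9 + p}$)
$- 101 \left(b{\left(11,5 - 6 \right)} + 26\right) = - 101 \left(\frac{18 + 11^{2} - 7 \left(5 - 6\right)^{2} + 7 \cdot 11 + 61 \left(5 - 6\right)}{-9 + \left(5 - 6\right)} + 26\right) = - 101 \left(\frac{18 + 121 - 7 \left(5 - 6\right)^{2} + 77 + 61 \left(5 - 6\right)}{-9 + \left(5 - 6\right)} + 26\right) = - 101 \left(\frac{18 + 121 - 7 \left(-1\right)^{2} + 77 + 61 \left(-1\right)}{-9 - 1} + 26\right) = - 101 \left(\frac{18 + 121 - 7 + 77 - 61}{-10} + 26\right) = - 101 \left(- \frac{18 + 121 - 7 + 77 - 61}{10} + 26\right) = - 101 \left(\left(- \frac{1}{10}\right) 148 + 26\right) = - 101 \left(- \frac{74}{5} + 26\right) = \left(-101\right) \frac{56}{5} = - \frac{5656}{5}$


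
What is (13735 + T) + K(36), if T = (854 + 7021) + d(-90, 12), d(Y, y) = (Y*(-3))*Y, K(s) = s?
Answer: -2654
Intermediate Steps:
d(Y, y) = -3*Y² (d(Y, y) = (-3*Y)*Y = -3*Y²)
T = -16425 (T = (854 + 7021) - 3*(-90)² = 7875 - 3*8100 = 7875 - 24300 = -16425)
(13735 + T) + K(36) = (13735 - 16425) + 36 = -2690 + 36 = -2654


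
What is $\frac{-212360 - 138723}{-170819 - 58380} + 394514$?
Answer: $\frac{90422565369}{229199} \approx 3.9452 \cdot 10^{5}$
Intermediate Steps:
$\frac{-212360 - 138723}{-170819 - 58380} + 394514 = - \frac{351083}{-229199} + 394514 = \left(-351083\right) \left(- \frac{1}{229199}\right) + 394514 = \frac{351083}{229199} + 394514 = \frac{90422565369}{229199}$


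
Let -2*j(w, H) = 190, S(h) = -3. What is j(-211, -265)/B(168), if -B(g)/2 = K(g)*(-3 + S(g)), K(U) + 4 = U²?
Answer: -19/67728 ≈ -0.00028053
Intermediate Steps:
K(U) = -4 + U²
j(w, H) = -95 (j(w, H) = -½*190 = -95)
B(g) = -48 + 12*g² (B(g) = -2*(-4 + g²)*(-3 - 3) = -2*(-4 + g²)*(-6) = -2*(24 - 6*g²) = -48 + 12*g²)
j(-211, -265)/B(168) = -95/(-48 + 12*168²) = -95/(-48 + 12*28224) = -95/(-48 + 338688) = -95/338640 = -95*1/338640 = -19/67728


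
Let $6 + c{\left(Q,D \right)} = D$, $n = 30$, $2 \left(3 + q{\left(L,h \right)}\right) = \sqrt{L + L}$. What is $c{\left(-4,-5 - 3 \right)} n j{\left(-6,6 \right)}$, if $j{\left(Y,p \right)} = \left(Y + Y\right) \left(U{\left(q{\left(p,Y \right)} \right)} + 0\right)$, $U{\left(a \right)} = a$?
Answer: $-15120 + 5040 \sqrt{3} \approx -6390.5$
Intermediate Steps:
$q{\left(L,h \right)} = -3 + \frac{\sqrt{2} \sqrt{L}}{2}$ ($q{\left(L,h \right)} = -3 + \frac{\sqrt{L + L}}{2} = -3 + \frac{\sqrt{2 L}}{2} = -3 + \frac{\sqrt{2} \sqrt{L}}{2}$)
$c{\left(Q,D \right)} = -6 + D$
$j{\left(Y,p \right)} = 2 Y \left(-3 + \frac{\sqrt{2} \sqrt{p}}{2}\right)$ ($j{\left(Y,p \right)} = \left(Y + Y\right) \left(\left(-3 + \frac{\sqrt{2} \sqrt{p}}{2}\right) + 0\right) = 2 Y \left(-3 + \frac{\sqrt{2} \sqrt{p}}{2}\right)$)
$c{\left(-4,-5 - 3 \right)} n j{\left(-6,6 \right)} = \left(-6 - 8\right) 30 \left(- 6 \left(-6 + \sqrt{2} \sqrt{6}\right)\right) = \left(-6 - 8\right) 30 \left(- 6 \left(-6 + 2 \sqrt{3}\right)\right) = \left(-14\right) 30 \left(36 - 12 \sqrt{3}\right) = - 420 \left(36 - 12 \sqrt{3}\right) = -15120 + 5040 \sqrt{3}$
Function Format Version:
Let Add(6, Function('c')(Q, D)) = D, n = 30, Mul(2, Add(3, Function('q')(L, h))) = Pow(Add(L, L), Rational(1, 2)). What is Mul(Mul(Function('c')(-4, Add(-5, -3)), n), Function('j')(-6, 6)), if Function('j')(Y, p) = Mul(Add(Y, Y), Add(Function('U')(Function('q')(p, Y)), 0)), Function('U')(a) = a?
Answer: Add(-15120, Mul(5040, Pow(3, Rational(1, 2)))) ≈ -6390.5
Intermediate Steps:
Function('q')(L, h) = Add(-3, Mul(Rational(1, 2), Pow(2, Rational(1, 2)), Pow(L, Rational(1, 2)))) (Function('q')(L, h) = Add(-3, Mul(Rational(1, 2), Pow(Add(L, L), Rational(1, 2)))) = Add(-3, Mul(Rational(1, 2), Pow(Mul(2, L), Rational(1, 2)))) = Add(-3, Mul(Rational(1, 2), Mul(Pow(2, Rational(1, 2)), Pow(L, Rational(1, 2))))) = Add(-3, Mul(Rational(1, 2), Pow(2, Rational(1, 2)), Pow(L, Rational(1, 2)))))
Function('c')(Q, D) = Add(-6, D)
Function('j')(Y, p) = Mul(2, Y, Add(-3, Mul(Rational(1, 2), Pow(2, Rational(1, 2)), Pow(p, Rational(1, 2))))) (Function('j')(Y, p) = Mul(Add(Y, Y), Add(Add(-3, Mul(Rational(1, 2), Pow(2, Rational(1, 2)), Pow(p, Rational(1, 2)))), 0)) = Mul(Mul(2, Y), Add(-3, Mul(Rational(1, 2), Pow(2, Rational(1, 2)), Pow(p, Rational(1, 2))))) = Mul(2, Y, Add(-3, Mul(Rational(1, 2), Pow(2, Rational(1, 2)), Pow(p, Rational(1, 2))))))
Mul(Mul(Function('c')(-4, Add(-5, -3)), n), Function('j')(-6, 6)) = Mul(Mul(Add(-6, Add(-5, -3)), 30), Mul(-6, Add(-6, Mul(Pow(2, Rational(1, 2)), Pow(6, Rational(1, 2)))))) = Mul(Mul(Add(-6, -8), 30), Mul(-6, Add(-6, Mul(2, Pow(3, Rational(1, 2)))))) = Mul(Mul(-14, 30), Add(36, Mul(-12, Pow(3, Rational(1, 2))))) = Mul(-420, Add(36, Mul(-12, Pow(3, Rational(1, 2))))) = Add(-15120, Mul(5040, Pow(3, Rational(1, 2))))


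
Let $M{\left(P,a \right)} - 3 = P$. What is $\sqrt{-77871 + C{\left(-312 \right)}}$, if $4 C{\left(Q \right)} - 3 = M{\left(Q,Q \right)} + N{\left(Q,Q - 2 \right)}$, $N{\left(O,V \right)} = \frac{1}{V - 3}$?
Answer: $\frac{i \sqrt{31331465627}}{634} \approx 279.19 i$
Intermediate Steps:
$M{\left(P,a \right)} = 3 + P$
$N{\left(O,V \right)} = \frac{1}{-3 + V}$
$C{\left(Q \right)} = \frac{3}{2} + \frac{Q}{4} + \frac{1}{4 \left(-5 + Q\right)}$ ($C{\left(Q \right)} = \frac{3}{4} + \frac{\left(3 + Q\right) + \frac{1}{-3 + \left(Q - 2\right)}}{4} = \frac{3}{4} + \frac{\left(3 + Q\right) + \frac{1}{-3 + \left(-2 + Q\right)}}{4} = \frac{3}{4} + \frac{\left(3 + Q\right) + \frac{1}{-5 + Q}}{4} = \frac{3}{4} + \frac{3 + Q + \frac{1}{-5 + Q}}{4} = \frac{3}{4} + \left(\frac{3}{4} + \frac{Q}{4} + \frac{1}{4 \left(-5 + Q\right)}\right) = \frac{3}{2} + \frac{Q}{4} + \frac{1}{4 \left(-5 + Q\right)}$)
$\sqrt{-77871 + C{\left(-312 \right)}} = \sqrt{-77871 + \frac{-29 - 312 + \left(-312\right)^{2}}{4 \left(-5 - 312\right)}} = \sqrt{-77871 + \frac{-29 - 312 + 97344}{4 \left(-317\right)}} = \sqrt{-77871 + \frac{1}{4} \left(- \frac{1}{317}\right) 97003} = \sqrt{-77871 - \frac{97003}{1268}} = \sqrt{- \frac{98837431}{1268}} = \frac{i \sqrt{31331465627}}{634}$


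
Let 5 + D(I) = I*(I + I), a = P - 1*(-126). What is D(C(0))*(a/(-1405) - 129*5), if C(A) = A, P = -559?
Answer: 905792/281 ≈ 3223.5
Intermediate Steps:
a = -433 (a = -559 - 1*(-126) = -559 + 126 = -433)
D(I) = -5 + 2*I² (D(I) = -5 + I*(I + I) = -5 + I*(2*I) = -5 + 2*I²)
D(C(0))*(a/(-1405) - 129*5) = (-5 + 2*0²)*(-433/(-1405) - 129*5) = (-5 + 2*0)*(-433*(-1/1405) - 645) = (-5 + 0)*(433/1405 - 645) = -5*(-905792/1405) = 905792/281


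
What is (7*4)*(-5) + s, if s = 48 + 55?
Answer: -37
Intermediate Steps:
s = 103
(7*4)*(-5) + s = (7*4)*(-5) + 103 = 28*(-5) + 103 = -140 + 103 = -37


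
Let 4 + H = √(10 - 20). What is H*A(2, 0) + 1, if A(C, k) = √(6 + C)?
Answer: 1 + 2*√2*(-4 + I*√10) ≈ -10.314 + 8.9443*I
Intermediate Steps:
H = -4 + I*√10 (H = -4 + √(10 - 20) = -4 + √(-10) = -4 + I*√10 ≈ -4.0 + 3.1623*I)
H*A(2, 0) + 1 = (-4 + I*√10)*√(6 + 2) + 1 = (-4 + I*√10)*√8 + 1 = (-4 + I*√10)*(2*√2) + 1 = 2*√2*(-4 + I*√10) + 1 = 1 + 2*√2*(-4 + I*√10)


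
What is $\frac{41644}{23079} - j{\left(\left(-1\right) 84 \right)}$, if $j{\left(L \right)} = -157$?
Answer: $\frac{3665047}{23079} \approx 158.8$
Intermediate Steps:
$\frac{41644}{23079} - j{\left(\left(-1\right) 84 \right)} = \frac{41644}{23079} - -157 = 41644 \cdot \frac{1}{23079} + 157 = \frac{41644}{23079} + 157 = \frac{3665047}{23079}$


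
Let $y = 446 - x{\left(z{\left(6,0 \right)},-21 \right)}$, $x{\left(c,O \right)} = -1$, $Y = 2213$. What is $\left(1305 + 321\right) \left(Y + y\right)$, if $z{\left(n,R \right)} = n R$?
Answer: $4325160$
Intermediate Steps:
$z{\left(n,R \right)} = R n$
$y = 447$ ($y = 446 - -1 = 446 + 1 = 447$)
$\left(1305 + 321\right) \left(Y + y\right) = \left(1305 + 321\right) \left(2213 + 447\right) = 1626 \cdot 2660 = 4325160$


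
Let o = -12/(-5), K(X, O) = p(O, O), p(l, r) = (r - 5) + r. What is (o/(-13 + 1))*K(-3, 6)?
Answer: -7/5 ≈ -1.4000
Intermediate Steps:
p(l, r) = -5 + 2*r (p(l, r) = (-5 + r) + r = -5 + 2*r)
K(X, O) = -5 + 2*O
o = 12/5 (o = -12*(-1/5) = 12/5 ≈ 2.4000)
(o/(-13 + 1))*K(-3, 6) = ((12/5)/(-13 + 1))*(-5 + 2*6) = ((12/5)/(-12))*(-5 + 12) = -1/12*12/5*7 = -1/5*7 = -7/5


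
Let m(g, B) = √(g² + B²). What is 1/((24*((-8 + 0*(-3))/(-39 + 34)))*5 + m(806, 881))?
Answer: -192/1388933 + √1425797/1388933 ≈ 0.00072147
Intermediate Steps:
m(g, B) = √(B² + g²)
1/((24*((-8 + 0*(-3))/(-39 + 34)))*5 + m(806, 881)) = 1/((24*((-8 + 0*(-3))/(-39 + 34)))*5 + √(881² + 806²)) = 1/((24*((-8 + 0)/(-5)))*5 + √(776161 + 649636)) = 1/((24*(-8*(-⅕)))*5 + √1425797) = 1/((24*(8/5))*5 + √1425797) = 1/((192/5)*5 + √1425797) = 1/(192 + √1425797)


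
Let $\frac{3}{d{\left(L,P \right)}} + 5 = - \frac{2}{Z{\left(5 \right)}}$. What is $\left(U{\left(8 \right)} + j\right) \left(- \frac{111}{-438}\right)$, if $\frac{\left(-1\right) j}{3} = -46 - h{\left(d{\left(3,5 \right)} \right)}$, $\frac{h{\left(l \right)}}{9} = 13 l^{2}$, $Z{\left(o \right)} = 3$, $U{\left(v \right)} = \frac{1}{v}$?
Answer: $\frac{20231341}{337552} \approx 59.935$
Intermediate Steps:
$d{\left(L,P \right)} = - \frac{9}{17}$ ($d{\left(L,P \right)} = \frac{3}{-5 - \frac{2}{3}} = \frac{3}{- \frac{17}{3}} = 3 \left(- \frac{3}{17}\right) = - \frac{9}{17}$)
$h{\left(l \right)} = 117 l^{2}$ ($h{\left(l \right)} = 9 \cdot 13 l^{2} = 117 l^{2}$)
$j = \frac{68313}{289}$ ($j = - 3 \left(-46 - 117 \left(- \frac{9}{17}\right)^{2}\right) = - 3 \left(-46 - 117 \cdot \frac{81}{289}\right) = - 3 \left(-46 - \frac{9477}{289}\right) = \left(-3\right) \left(- \frac{22771}{289}\right) = \frac{68313}{289} \approx 236.38$)
$\left(U{\left(8 \right)} + j\right) \left(- \frac{111}{-438}\right) = \left(\frac{1}{8} + \frac{68313}{289}\right) \left(- \frac{111}{-438}\right) = \left(\frac{1}{8} + \frac{68313}{289}\right) \left(\left(-111\right) \left(- \frac{1}{438}\right)\right) = \frac{546793}{2312} \cdot \frac{37}{146} = \frac{20231341}{337552}$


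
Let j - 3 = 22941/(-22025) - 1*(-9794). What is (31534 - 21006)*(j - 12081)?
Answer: -529853615648/22025 ≈ -2.4057e+7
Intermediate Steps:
j = 215755984/22025 (j = 3 + (22941/(-22025) - 1*(-9794)) = 3 + (22941*(-1/22025) + 9794) = 3 + (-22941/22025 + 9794) = 3 + 215689909/22025 = 215755984/22025 ≈ 9796.0)
(31534 - 21006)*(j - 12081) = (31534 - 21006)*(215755984/22025 - 12081) = 10528*(-50328041/22025) = -529853615648/22025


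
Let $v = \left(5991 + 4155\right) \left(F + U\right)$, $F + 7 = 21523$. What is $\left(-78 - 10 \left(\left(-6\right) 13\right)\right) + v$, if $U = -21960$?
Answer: $-4504122$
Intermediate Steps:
$F = 21516$ ($F = -7 + 21523 = 21516$)
$v = -4504824$ ($v = \left(5991 + 4155\right) \left(21516 - 21960\right) = 10146 \left(-444\right) = -4504824$)
$\left(-78 - 10 \left(\left(-6\right) 13\right)\right) + v = \left(-78 - 10 \left(\left(-6\right) 13\right)\right) - 4504824 = \left(-78 - -780\right) - 4504824 = \left(-78 + 780\right) - 4504824 = 702 - 4504824 = -4504122$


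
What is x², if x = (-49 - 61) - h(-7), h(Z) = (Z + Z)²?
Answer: 93636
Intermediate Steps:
h(Z) = 4*Z² (h(Z) = (2*Z)² = 4*Z²)
x = -306 (x = (-49 - 61) - 4*(-7)² = -110 - 4*49 = -110 - 1*196 = -110 - 196 = -306)
x² = (-306)² = 93636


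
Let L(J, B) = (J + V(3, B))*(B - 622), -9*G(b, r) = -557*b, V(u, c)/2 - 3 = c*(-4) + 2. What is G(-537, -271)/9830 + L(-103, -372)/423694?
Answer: -63376557431/6247368030 ≈ -10.145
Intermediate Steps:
V(u, c) = 10 - 8*c (V(u, c) = 6 + 2*(c*(-4) + 2) = 6 + 2*(-4*c + 2) = 6 + 2*(2 - 4*c) = 6 + (4 - 8*c) = 10 - 8*c)
G(b, r) = 557*b/9 (G(b, r) = -(-557)*b/9 = 557*b/9)
L(J, B) = (-622 + B)*(10 + J - 8*B) (L(J, B) = (J + (10 - 8*B))*(B - 622) = (10 + J - 8*B)*(-622 + B) = (-622 + B)*(10 + J - 8*B))
G(-537, -271)/9830 + L(-103, -372)/423694 = ((557/9)*(-537))/9830 + (-6220 - 622*(-103) - 8*(-372)² + 4986*(-372) - 372*(-103))/423694 = -99703/3*1/9830 + (-6220 + 64066 - 8*138384 - 1854792 + 38316)*(1/423694) = -99703/29490 + (-6220 + 64066 - 1107072 - 1854792 + 38316)*(1/423694) = -99703/29490 - 2865702*1/423694 = -99703/29490 - 1432851/211847 = -63376557431/6247368030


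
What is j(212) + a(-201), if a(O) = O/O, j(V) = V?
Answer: 213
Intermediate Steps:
a(O) = 1
j(212) + a(-201) = 212 + 1 = 213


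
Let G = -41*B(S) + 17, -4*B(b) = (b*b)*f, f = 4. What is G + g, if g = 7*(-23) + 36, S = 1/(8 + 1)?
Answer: -8707/81 ≈ -107.49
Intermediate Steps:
S = ⅑ (S = 1/9 = ⅑ ≈ 0.11111)
B(b) = -b² (B(b) = -b*b*4/4 = -b²*4/4 = -b²)
G = 1418/81 (G = -(-41)*(⅑)² + 17 = -(-41)/81 + 17 = -41*(-1/81) + 17 = 41/81 + 17 = 1418/81 ≈ 17.506)
g = -125 (g = -161 + 36 = -125)
G + g = 1418/81 - 125 = -8707/81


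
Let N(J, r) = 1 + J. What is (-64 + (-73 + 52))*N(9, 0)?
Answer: -850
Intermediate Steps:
(-64 + (-73 + 52))*N(9, 0) = (-64 + (-73 + 52))*(1 + 9) = (-64 - 21)*10 = -85*10 = -850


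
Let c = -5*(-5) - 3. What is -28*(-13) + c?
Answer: 386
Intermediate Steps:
c = 22 (c = 25 - 3 = 22)
-28*(-13) + c = -28*(-13) + 22 = 364 + 22 = 386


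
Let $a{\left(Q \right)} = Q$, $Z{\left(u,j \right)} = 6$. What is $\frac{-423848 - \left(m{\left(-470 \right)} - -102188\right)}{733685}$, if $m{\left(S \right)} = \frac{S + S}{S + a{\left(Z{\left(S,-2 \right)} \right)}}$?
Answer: $- \frac{61020411}{85107460} \approx -0.71698$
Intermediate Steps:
$m{\left(S \right)} = \frac{2 S}{6 + S}$ ($m{\left(S \right)} = \frac{S + S}{S + 6} = \frac{2 S}{6 + S}$)
$\frac{-423848 - \left(m{\left(-470 \right)} - -102188\right)}{733685} = \frac{-423848 - \left(2 \left(-470\right) \frac{1}{6 - 470} - -102188\right)}{733685} = \left(-423848 - \left(2 \left(-470\right) \frac{1}{-464} + 102188\right)\right) \frac{1}{733685} = \left(-423848 - \left(2 \left(-470\right) \left(- \frac{1}{464}\right) + 102188\right)\right) \frac{1}{733685} = \left(-423848 - \left(\frac{235}{116} + 102188\right)\right) \frac{1}{733685} = \left(-423848 - \frac{11854043}{116}\right) \frac{1}{733685} = \left(- \frac{61020411}{116}\right) \frac{1}{733685} = - \frac{61020411}{85107460}$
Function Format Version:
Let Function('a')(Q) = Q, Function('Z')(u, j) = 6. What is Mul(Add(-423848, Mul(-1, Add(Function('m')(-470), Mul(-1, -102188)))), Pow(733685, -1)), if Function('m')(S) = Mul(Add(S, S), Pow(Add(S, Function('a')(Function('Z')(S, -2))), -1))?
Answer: Rational(-61020411, 85107460) ≈ -0.71698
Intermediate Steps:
Function('m')(S) = Mul(2, S, Pow(Add(6, S), -1)) (Function('m')(S) = Mul(Add(S, S), Pow(Add(S, 6), -1)) = Mul(Mul(2, S), Pow(Add(6, S), -1)) = Mul(2, S, Pow(Add(6, S), -1)))
Mul(Add(-423848, Mul(-1, Add(Function('m')(-470), Mul(-1, -102188)))), Pow(733685, -1)) = Mul(Add(-423848, Mul(-1, Add(Mul(2, -470, Pow(Add(6, -470), -1)), Mul(-1, -102188)))), Pow(733685, -1)) = Mul(Add(-423848, Mul(-1, Add(Mul(2, -470, Pow(-464, -1)), 102188))), Rational(1, 733685)) = Mul(Add(-423848, Mul(-1, Add(Mul(2, -470, Rational(-1, 464)), 102188))), Rational(1, 733685)) = Mul(Add(-423848, Mul(-1, Add(Rational(235, 116), 102188))), Rational(1, 733685)) = Mul(Add(-423848, Mul(-1, Rational(11854043, 116))), Rational(1, 733685)) = Mul(Add(-423848, Rational(-11854043, 116)), Rational(1, 733685)) = Mul(Rational(-61020411, 116), Rational(1, 733685)) = Rational(-61020411, 85107460)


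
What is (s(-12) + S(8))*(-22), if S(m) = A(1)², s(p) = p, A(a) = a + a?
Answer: 176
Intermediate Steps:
A(a) = 2*a
S(m) = 4 (S(m) = (2*1)² = 2² = 4)
(s(-12) + S(8))*(-22) = (-12 + 4)*(-22) = -8*(-22) = 176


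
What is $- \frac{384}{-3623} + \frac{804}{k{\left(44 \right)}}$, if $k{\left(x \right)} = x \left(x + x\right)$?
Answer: $\frac{1099935}{3507064} \approx 0.31363$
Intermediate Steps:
$k{\left(x \right)} = 2 x^{2}$ ($k{\left(x \right)} = x 2 x = 2 x^{2}$)
$- \frac{384}{-3623} + \frac{804}{k{\left(44 \right)}} = - \frac{384}{-3623} + \frac{804}{2 \cdot 44^{2}} = \left(-384\right) \left(- \frac{1}{3623}\right) + \frac{804}{2 \cdot 1936} = \frac{384}{3623} + \frac{804}{3872} = \frac{384}{3623} + 804 \cdot \frac{1}{3872} = \frac{384}{3623} + \frac{201}{968} = \frac{1099935}{3507064}$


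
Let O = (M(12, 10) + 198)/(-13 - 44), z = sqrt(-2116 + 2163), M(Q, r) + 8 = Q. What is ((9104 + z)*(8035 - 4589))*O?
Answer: -6337221568/57 - 696092*sqrt(47)/57 ≈ -1.1126e+8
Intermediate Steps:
M(Q, r) = -8 + Q
z = sqrt(47) ≈ 6.8557
O = -202/57 (O = ((-8 + 12) + 198)/(-13 - 44) = (4 + 198)/(-57) = 202*(-1/57) = -202/57 ≈ -3.5439)
((9104 + z)*(8035 - 4589))*O = ((9104 + sqrt(47))*(8035 - 4589))*(-202/57) = ((9104 + sqrt(47))*3446)*(-202/57) = (31372384 + 3446*sqrt(47))*(-202/57) = -6337221568/57 - 696092*sqrt(47)/57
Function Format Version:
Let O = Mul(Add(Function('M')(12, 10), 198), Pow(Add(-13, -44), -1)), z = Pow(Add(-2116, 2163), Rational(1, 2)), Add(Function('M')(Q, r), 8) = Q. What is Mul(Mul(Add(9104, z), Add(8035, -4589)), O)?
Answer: Add(Rational(-6337221568, 57), Mul(Rational(-696092, 57), Pow(47, Rational(1, 2)))) ≈ -1.1126e+8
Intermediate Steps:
Function('M')(Q, r) = Add(-8, Q)
z = Pow(47, Rational(1, 2)) ≈ 6.8557
O = Rational(-202, 57) (O = Mul(Add(Add(-8, 12), 198), Pow(Add(-13, -44), -1)) = Mul(Add(4, 198), Pow(-57, -1)) = Mul(202, Rational(-1, 57)) = Rational(-202, 57) ≈ -3.5439)
Mul(Mul(Add(9104, z), Add(8035, -4589)), O) = Mul(Mul(Add(9104, Pow(47, Rational(1, 2))), Add(8035, -4589)), Rational(-202, 57)) = Mul(Mul(Add(9104, Pow(47, Rational(1, 2))), 3446), Rational(-202, 57)) = Mul(Add(31372384, Mul(3446, Pow(47, Rational(1, 2)))), Rational(-202, 57)) = Add(Rational(-6337221568, 57), Mul(Rational(-696092, 57), Pow(47, Rational(1, 2))))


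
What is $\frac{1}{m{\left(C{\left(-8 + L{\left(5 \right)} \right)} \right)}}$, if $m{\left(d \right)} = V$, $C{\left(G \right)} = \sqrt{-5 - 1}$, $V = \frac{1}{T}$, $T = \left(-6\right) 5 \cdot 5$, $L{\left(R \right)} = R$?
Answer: $-150$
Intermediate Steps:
$T = -150$ ($T = \left(-30\right) 5 = -150$)
$V = - \frac{1}{150}$ ($V = \frac{1}{-150} = - \frac{1}{150} \approx -0.0066667$)
$C{\left(G \right)} = i \sqrt{6}$ ($C{\left(G \right)} = \sqrt{-6} = i \sqrt{6}$)
$m{\left(d \right)} = - \frac{1}{150}$
$\frac{1}{m{\left(C{\left(-8 + L{\left(5 \right)} \right)} \right)}} = \frac{1}{- \frac{1}{150}} = -150$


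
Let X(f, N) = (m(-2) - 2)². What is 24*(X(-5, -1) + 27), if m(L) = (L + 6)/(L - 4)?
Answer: 2456/3 ≈ 818.67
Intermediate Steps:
m(L) = (6 + L)/(-4 + L)
X(f, N) = 64/9 (X(f, N) = ((6 - 2)/(-4 - 2) - 2)² = (4/(-6) - 2)² = (-⅙*4 - 2)² = (-⅔ - 2)² = (-8/3)² = 64/9)
24*(X(-5, -1) + 27) = 24*(64/9 + 27) = 24*(307/9) = 2456/3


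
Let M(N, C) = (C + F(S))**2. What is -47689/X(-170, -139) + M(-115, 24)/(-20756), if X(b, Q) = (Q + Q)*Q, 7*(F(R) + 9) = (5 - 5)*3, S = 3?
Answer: -499263667/401026676 ≈ -1.2450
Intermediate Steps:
F(R) = -9 (F(R) = -9 + ((5 - 5)*3)/7 = -9 + (0*3)/7 = -9 + (1/7)*0 = -9 + 0 = -9)
X(b, Q) = 2*Q**2 (X(b, Q) = (2*Q)*Q = 2*Q**2)
M(N, C) = (-9 + C)**2 (M(N, C) = (C - 9)**2 = (-9 + C)**2)
-47689/X(-170, -139) + M(-115, 24)/(-20756) = -47689/(2*(-139)**2) + (-9 + 24)**2/(-20756) = -47689/(2*19321) + 15**2*(-1/20756) = -47689/38642 + 225*(-1/20756) = -47689*1/38642 - 225/20756 = -47689/38642 - 225/20756 = -499263667/401026676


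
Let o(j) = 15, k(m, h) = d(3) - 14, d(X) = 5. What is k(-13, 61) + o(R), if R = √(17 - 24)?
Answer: 6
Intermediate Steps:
R = I*√7 (R = √(-7) = I*√7 ≈ 2.6458*I)
k(m, h) = -9 (k(m, h) = 5 - 14 = -9)
k(-13, 61) + o(R) = -9 + 15 = 6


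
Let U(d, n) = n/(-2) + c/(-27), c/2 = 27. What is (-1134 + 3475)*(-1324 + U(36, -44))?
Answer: -3052664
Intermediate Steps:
c = 54 (c = 2*27 = 54)
U(d, n) = -2 - n/2 (U(d, n) = n/(-2) + 54/(-27) = n*(-1/2) + 54*(-1/27) = -n/2 - 2 = -2 - n/2)
(-1134 + 3475)*(-1324 + U(36, -44)) = (-1134 + 3475)*(-1324 + (-2 - 1/2*(-44))) = 2341*(-1324 + (-2 + 22)) = 2341*(-1324 + 20) = 2341*(-1304) = -3052664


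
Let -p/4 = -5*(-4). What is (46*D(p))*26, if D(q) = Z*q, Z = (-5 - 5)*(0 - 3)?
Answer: -2870400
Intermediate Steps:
Z = 30 (Z = -10*(-3) = 30)
p = -80 (p = -(-20)*(-4) = -4*20 = -80)
D(q) = 30*q
(46*D(p))*26 = (46*(30*(-80)))*26 = (46*(-2400))*26 = -110400*26 = -2870400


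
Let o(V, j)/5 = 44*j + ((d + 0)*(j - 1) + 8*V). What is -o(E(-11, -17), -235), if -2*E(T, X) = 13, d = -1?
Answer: 50780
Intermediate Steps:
E(T, X) = -13/2 (E(T, X) = -1/2*13 = -13/2)
o(V, j) = 5 + 40*V + 215*j (o(V, j) = 5*(44*j + ((-1 + 0)*(j - 1) + 8*V)) = 5*(44*j + (-(-1 + j) + 8*V)) = 5*(44*j + ((1 - j) + 8*V)) = 5*(44*j + (1 - j + 8*V)) = 5*(1 + 8*V + 43*j) = 5 + 40*V + 215*j)
-o(E(-11, -17), -235) = -(5 + 40*(-13/2) + 215*(-235)) = -(5 - 260 - 50525) = -1*(-50780) = 50780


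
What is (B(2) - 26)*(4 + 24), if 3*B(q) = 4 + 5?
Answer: -644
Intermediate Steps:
B(q) = 3 (B(q) = (4 + 5)/3 = (1/3)*9 = 3)
(B(2) - 26)*(4 + 24) = (3 - 26)*(4 + 24) = -23*28 = -644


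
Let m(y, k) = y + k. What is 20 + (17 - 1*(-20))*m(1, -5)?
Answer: -128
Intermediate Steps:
m(y, k) = k + y
20 + (17 - 1*(-20))*m(1, -5) = 20 + (17 - 1*(-20))*(-5 + 1) = 20 + (17 + 20)*(-4) = 20 + 37*(-4) = 20 - 148 = -128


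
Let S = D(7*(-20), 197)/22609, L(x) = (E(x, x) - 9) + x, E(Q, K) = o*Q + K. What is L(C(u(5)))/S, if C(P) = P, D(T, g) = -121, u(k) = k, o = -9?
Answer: 90436/11 ≈ 8221.5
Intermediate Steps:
E(Q, K) = K - 9*Q (E(Q, K) = -9*Q + K = K - 9*Q)
L(x) = -9 - 7*x (L(x) = ((x - 9*x) - 9) + x = (-8*x - 9) + x = (-9 - 8*x) + x = -9 - 7*x)
S = -121/22609 ≈ -0.0053518
L(C(u(5)))/S = (-9 - 7*5)/(-121/22609) = (-9 - 35)*(-22609/121) = -44*(-22609/121) = 90436/11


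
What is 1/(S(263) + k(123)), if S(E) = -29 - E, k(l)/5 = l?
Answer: 1/323 ≈ 0.0030960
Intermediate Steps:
k(l) = 5*l
1/(S(263) + k(123)) = 1/((-29 - 1*263) + 5*123) = 1/((-29 - 263) + 615) = 1/(-292 + 615) = 1/323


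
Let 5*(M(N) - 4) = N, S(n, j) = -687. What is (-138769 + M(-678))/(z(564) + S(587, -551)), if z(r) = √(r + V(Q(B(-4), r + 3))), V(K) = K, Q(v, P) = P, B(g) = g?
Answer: 159041187/784730 + 231501*√1131/784730 ≈ 212.59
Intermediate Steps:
M(N) = 4 + N/5
z(r) = √(3 + 2*r) (z(r) = √(r + (r + 3)) = √(r + (3 + r)) = √(3 + 2*r))
(-138769 + M(-678))/(z(564) + S(587, -551)) = (-138769 + (4 + (⅕)*(-678)))/(√(3 + 2*564) - 687) = (-138769 + (4 - 678/5))/(√(3 + 1128) - 687) = (-138769 - 658/5)/(√1131 - 687) = -694503/(5*(-687 + √1131))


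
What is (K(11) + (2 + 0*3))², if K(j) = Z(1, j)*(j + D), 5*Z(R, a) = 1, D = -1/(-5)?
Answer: 11236/625 ≈ 17.978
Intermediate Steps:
D = ⅕ (D = -1*(-⅕) = ⅕ ≈ 0.20000)
Z(R, a) = ⅕ (Z(R, a) = (⅕)*1 = ⅕)
K(j) = 1/25 + j/5 (K(j) = (j + ⅕)/5 = (⅕ + j)/5 = 1/25 + j/5)
(K(11) + (2 + 0*3))² = ((1/25 + (⅕)*11) + (2 + 0*3))² = ((1/25 + 11/5) + (2 + 0))² = (56/25 + 2)² = (106/25)² = 11236/625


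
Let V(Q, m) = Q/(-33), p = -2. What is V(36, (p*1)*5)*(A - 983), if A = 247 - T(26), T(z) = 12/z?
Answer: 114888/143 ≈ 803.41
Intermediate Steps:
V(Q, m) = -Q/33 (V(Q, m) = Q*(-1/33) = -Q/33)
A = 3205/13 (A = 247 - 12/26 = 247 - 1*6/13 = 247 - 6/13 = 3205/13 ≈ 246.54)
V(36, (p*1)*5)*(A - 983) = (-1/33*36)*(3205/13 - 983) = -12/11*(-9574/13) = 114888/143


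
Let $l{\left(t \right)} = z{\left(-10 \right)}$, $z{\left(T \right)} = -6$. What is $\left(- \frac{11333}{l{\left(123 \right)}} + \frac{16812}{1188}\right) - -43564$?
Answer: $\frac{3000821}{66} \approx 45467.0$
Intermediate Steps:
$l{\left(t \right)} = -6$
$\left(- \frac{11333}{l{\left(123 \right)}} + \frac{16812}{1188}\right) - -43564 = \left(- \frac{11333}{-6} + \frac{16812}{1188}\right) - -43564 = \left(\left(-11333\right) \left(- \frac{1}{6}\right) + 16812 \cdot \frac{1}{1188}\right) + 43564 = \left(\frac{11333}{6} + \frac{467}{33}\right) + 43564 = \frac{125597}{66} + 43564 = \frac{3000821}{66}$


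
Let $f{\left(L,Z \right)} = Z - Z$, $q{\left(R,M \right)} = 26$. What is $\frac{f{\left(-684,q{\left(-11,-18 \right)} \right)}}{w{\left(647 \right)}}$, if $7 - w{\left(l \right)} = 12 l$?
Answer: $0$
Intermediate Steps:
$w{\left(l \right)} = 7 - 12 l$
$f{\left(L,Z \right)} = 0$
$\frac{f{\left(-684,q{\left(-11,-18 \right)} \right)}}{w{\left(647 \right)}} = \frac{0}{7 - 7764} = \frac{0}{-7757} = 0 \left(- \frac{1}{7757}\right) = 0$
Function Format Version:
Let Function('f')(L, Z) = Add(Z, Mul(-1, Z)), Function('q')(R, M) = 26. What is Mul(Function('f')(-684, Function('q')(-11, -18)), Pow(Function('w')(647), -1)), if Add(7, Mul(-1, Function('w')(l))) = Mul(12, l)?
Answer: 0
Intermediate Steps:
Function('w')(l) = Add(7, Mul(-12, l)) (Function('w')(l) = Add(7, Mul(-1, Mul(12, l))) = Add(7, Mul(-12, l)))
Function('f')(L, Z) = 0
Mul(Function('f')(-684, Function('q')(-11, -18)), Pow(Function('w')(647), -1)) = Mul(0, Pow(Add(7, Mul(-12, 647)), -1)) = Mul(0, Pow(Add(7, -7764), -1)) = Mul(0, Pow(-7757, -1)) = Mul(0, Rational(-1, 7757)) = 0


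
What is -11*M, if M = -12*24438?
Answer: 3225816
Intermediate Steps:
M = -293256
-11*M = -11*(-293256) = 3225816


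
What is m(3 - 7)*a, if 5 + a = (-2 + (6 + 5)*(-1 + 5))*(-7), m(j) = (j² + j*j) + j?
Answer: -8372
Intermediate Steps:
m(j) = j + 2*j² (m(j) = (j² + j²) + j = 2*j² + j = j + 2*j²)
a = -299 (a = -5 + (-2 + (6 + 5)*(-1 + 5))*(-7) = -5 + (-2 + 11*4)*(-7) = -5 + (-2 + 44)*(-7) = -5 + 42*(-7) = -5 - 294 = -299)
m(3 - 7)*a = ((3 - 7)*(1 + 2*(3 - 7)))*(-299) = -4*(1 + 2*(-4))*(-299) = -4*(1 - 8)*(-299) = -4*(-7)*(-299) = 28*(-299) = -8372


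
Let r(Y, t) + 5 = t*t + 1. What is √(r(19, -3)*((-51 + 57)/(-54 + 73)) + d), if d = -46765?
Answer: I*√16881595/19 ≈ 216.25*I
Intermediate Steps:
r(Y, t) = -4 + t² (r(Y, t) = -5 + (t*t + 1) = -5 + (t² + 1) = -5 + (1 + t²) = -4 + t²)
√(r(19, -3)*((-51 + 57)/(-54 + 73)) + d) = √((-4 + (-3)²)*((-51 + 57)/(-54 + 73)) - 46765) = √((-4 + 9)*(6/19) - 46765) = √(5*(6*(1/19)) - 46765) = √(5*(6/19) - 46765) = √(30/19 - 46765) = √(-888505/19) = I*√16881595/19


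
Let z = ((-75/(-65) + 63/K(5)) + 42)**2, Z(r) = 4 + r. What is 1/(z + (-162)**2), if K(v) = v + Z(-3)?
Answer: 676/19686969 ≈ 3.4337e-5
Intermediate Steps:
K(v) = 1 + v (K(v) = v + (4 - 3) = v + 1 = 1 + v)
z = 1946025/676 (z = ((-75/(-65) + 63/(1 + 5)) + 42)**2 = ((-75*(-1/65) + 63/6) + 42)**2 = ((15/13 + 63*(1/6)) + 42)**2 = ((15/13 + 21/2) + 42)**2 = (303/26 + 42)**2 = (1395/26)**2 = 1946025/676 ≈ 2878.7)
1/(z + (-162)**2) = 1/(1946025/676 + (-162)**2) = 1/(1946025/676 + 26244) = 1/(19686969/676) = 676/19686969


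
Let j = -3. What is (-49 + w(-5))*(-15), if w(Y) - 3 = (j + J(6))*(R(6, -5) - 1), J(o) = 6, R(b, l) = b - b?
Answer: 735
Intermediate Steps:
R(b, l) = 0
w(Y) = 0 (w(Y) = 3 + (-3 + 6)*(0 - 1) = 3 + 3*(-1) = 3 - 3 = 0)
(-49 + w(-5))*(-15) = (-49 + 0)*(-15) = -49*(-15) = 735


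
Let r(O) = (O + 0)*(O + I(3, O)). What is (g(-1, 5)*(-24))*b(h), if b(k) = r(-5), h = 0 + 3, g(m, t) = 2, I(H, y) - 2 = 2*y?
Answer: -3120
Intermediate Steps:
I(H, y) = 2 + 2*y
h = 3
r(O) = O*(2 + 3*O) (r(O) = (O + 0)*(O + (2 + 2*O)) = O*(2 + 3*O))
b(k) = 65 (b(k) = -5*(2 + 3*(-5)) = -5*(2 - 15) = -5*(-13) = 65)
(g(-1, 5)*(-24))*b(h) = (2*(-24))*65 = -48*65 = -3120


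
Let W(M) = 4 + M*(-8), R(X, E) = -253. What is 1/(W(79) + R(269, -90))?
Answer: -1/881 ≈ -0.0011351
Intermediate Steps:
W(M) = 4 - 8*M
1/(W(79) + R(269, -90)) = 1/((4 - 8*79) - 253) = 1/((4 - 632) - 253) = 1/(-628 - 253) = 1/(-881) = -1/881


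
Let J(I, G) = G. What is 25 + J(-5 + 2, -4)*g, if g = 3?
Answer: 13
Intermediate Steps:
25 + J(-5 + 2, -4)*g = 25 - 4*3 = 25 - 12 = 13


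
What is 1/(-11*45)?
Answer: -1/495 ≈ -0.0020202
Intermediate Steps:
1/(-11*45) = 1/(-495) = -1/495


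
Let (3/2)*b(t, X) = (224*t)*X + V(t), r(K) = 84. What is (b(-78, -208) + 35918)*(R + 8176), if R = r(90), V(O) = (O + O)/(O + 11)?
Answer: 1360695719880/67 ≈ 2.0309e+10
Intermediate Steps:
V(O) = 2*O/(11 + O) (V(O) = (2*O)/(11 + O) = 2*O/(11 + O))
R = 84
b(t, X) = 4*t/(3*(11 + t)) + 448*X*t/3 (b(t, X) = 2*((224*t)*X + 2*t/(11 + t))/3 = 2*(224*X*t + 2*t/(11 + t))/3 = 2*(2*t/(11 + t) + 224*X*t)/3 = 4*t/(3*(11 + t)) + 448*X*t/3)
(b(-78, -208) + 35918)*(R + 8176) = ((4/3)*(-78)*(1 + 112*(-208)*(11 - 78))/(11 - 78) + 35918)*(84 + 8176) = ((4/3)*(-78)*(1 + 112*(-208)*(-67))/(-67) + 35918)*8260 = ((4/3)*(-78)*(-1/67)*(1 + 1560832) + 35918)*8260 = ((4/3)*(-78)*(-1/67)*1560833 + 35918)*8260 = (162326632/67 + 35918)*8260 = (164733138/67)*8260 = 1360695719880/67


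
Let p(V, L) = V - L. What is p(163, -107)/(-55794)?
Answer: -45/9299 ≈ -0.0048392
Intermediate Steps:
p(163, -107)/(-55794) = (163 - 1*(-107))/(-55794) = (163 + 107)*(-1/55794) = 270*(-1/55794) = -45/9299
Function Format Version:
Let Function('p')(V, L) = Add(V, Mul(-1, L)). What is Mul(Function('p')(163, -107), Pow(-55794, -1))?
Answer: Rational(-45, 9299) ≈ -0.0048392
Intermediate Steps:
Mul(Function('p')(163, -107), Pow(-55794, -1)) = Mul(Add(163, Mul(-1, -107)), Pow(-55794, -1)) = Mul(Add(163, 107), Rational(-1, 55794)) = Mul(270, Rational(-1, 55794)) = Rational(-45, 9299)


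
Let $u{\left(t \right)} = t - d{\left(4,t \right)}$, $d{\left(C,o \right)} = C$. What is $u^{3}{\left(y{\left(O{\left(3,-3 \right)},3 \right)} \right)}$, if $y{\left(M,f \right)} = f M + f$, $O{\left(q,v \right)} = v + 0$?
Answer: $-1000$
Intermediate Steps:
$O{\left(q,v \right)} = v$
$y{\left(M,f \right)} = f + M f$ ($y{\left(M,f \right)} = M f + f = f + M f$)
$u{\left(t \right)} = -4 + t$ ($u{\left(t \right)} = t - 4 = -4 + t$)
$u^{3}{\left(y{\left(O{\left(3,-3 \right)},3 \right)} \right)} = \left(-4 + 3 \left(1 - 3\right)\right)^{3} = \left(-4 + 3 \left(-2\right)\right)^{3} = \left(-4 - 6\right)^{3} = \left(-10\right)^{3} = -1000$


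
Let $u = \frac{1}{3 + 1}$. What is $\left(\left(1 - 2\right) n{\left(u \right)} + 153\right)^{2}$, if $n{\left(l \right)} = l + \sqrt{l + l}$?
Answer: $\frac{373329}{16} - \frac{611 \sqrt{2}}{4} \approx 23117.0$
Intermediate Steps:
$u = \frac{1}{4} \approx 0.25$
$n{\left(l \right)} = l + \sqrt{2} \sqrt{l}$ ($n{\left(l \right)} = l + \sqrt{2 l} = l + \sqrt{2} \sqrt{l}$)
$\left(\left(1 - 2\right) n{\left(u \right)} + 153\right)^{2} = \left(\left(1 - 2\right) \left(\frac{1}{4} + \frac{\sqrt{2}}{2}\right) + 153\right)^{2} = \left(- (\frac{1}{4} + \sqrt{2} \cdot \frac{1}{2}) + 153\right)^{2} = \left(- (\frac{1}{4} + \frac{\sqrt{2}}{2}) + 153\right)^{2} = \left(\left(- \frac{1}{4} - \frac{\sqrt{2}}{2}\right) + 153\right)^{2} = \left(\frac{611}{4} - \frac{\sqrt{2}}{2}\right)^{2}$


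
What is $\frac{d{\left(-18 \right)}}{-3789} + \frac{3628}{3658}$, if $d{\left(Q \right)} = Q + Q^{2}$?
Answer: $\frac{701508}{770009} \approx 0.91104$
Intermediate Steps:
$\frac{d{\left(-18 \right)}}{-3789} + \frac{3628}{3658} = \frac{\left(-18\right) \left(1 - 18\right)}{-3789} + \frac{3628}{3658} = \left(-18\right) \left(-17\right) \left(- \frac{1}{3789}\right) + 3628 \cdot \frac{1}{3658} = 306 \left(- \frac{1}{3789}\right) + \frac{1814}{1829} = - \frac{34}{421} + \frac{1814}{1829} = \frac{701508}{770009}$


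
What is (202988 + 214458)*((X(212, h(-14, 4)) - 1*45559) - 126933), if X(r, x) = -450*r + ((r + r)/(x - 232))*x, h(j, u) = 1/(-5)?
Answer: -129834968291848/1161 ≈ -1.1183e+11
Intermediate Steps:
h(j, u) = -1/5
X(r, x) = -450*r + 2*r*x/(-232 + x) (X(r, x) = -450*r + ((2*r)/(-232 + x))*x = -450*r + (2*r/(-232 + x))*x = -450*r + 2*r*x/(-232 + x))
(202988 + 214458)*((X(212, h(-14, 4)) - 1*45559) - 126933) = (202988 + 214458)*((16*212*(6525 - 28*(-1/5))/(-232 - 1/5) - 1*45559) - 126933) = 417446*((16*212*(6525 + 28/5)/(-1161/5) - 45559) - 126933) = 417446*((16*212*(-5/1161)*(32653/5) - 45559) - 126933) = 417446*((-110758976/1161 - 45559) - 126933) = 417446*(-163652975/1161 - 126933) = 417446*(-311022188/1161) = -129834968291848/1161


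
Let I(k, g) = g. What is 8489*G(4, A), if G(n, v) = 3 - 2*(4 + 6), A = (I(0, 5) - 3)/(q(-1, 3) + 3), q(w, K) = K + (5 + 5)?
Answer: -144313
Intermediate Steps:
q(w, K) = 10 + K (q(w, K) = K + 10 = 10 + K)
A = 1/8 (A = (5 - 3)/((10 + 3) + 3) = 2/(13 + 3) = 2/16 = 2*(1/16) = 1/8 ≈ 0.12500)
G(n, v) = -17 (G(n, v) = 3 - 2*10 = 3 - 20 = -17)
8489*G(4, A) = 8489*(-17) = -144313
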